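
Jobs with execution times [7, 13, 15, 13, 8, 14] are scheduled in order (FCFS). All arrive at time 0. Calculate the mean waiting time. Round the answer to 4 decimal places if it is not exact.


FCFS order (as given): [7, 13, 15, 13, 8, 14]
Waiting times:
  Job 1: wait = 0
  Job 2: wait = 7
  Job 3: wait = 20
  Job 4: wait = 35
  Job 5: wait = 48
  Job 6: wait = 56
Sum of waiting times = 166
Average waiting time = 166/6 = 27.6667

27.6667


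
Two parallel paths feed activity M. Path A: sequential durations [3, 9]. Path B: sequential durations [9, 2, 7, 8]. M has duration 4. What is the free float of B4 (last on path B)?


ES(B4) = sum of predecessors on chain B = 18
EF(B4) = ES + duration = 18 + 8 = 26
Successor of B4 is M. ES(M) = max(sum(A), sum(B)) = max(12, 26) = 26
Free float = ES(successor) - EF(current) = 26 - 26 = 0

0


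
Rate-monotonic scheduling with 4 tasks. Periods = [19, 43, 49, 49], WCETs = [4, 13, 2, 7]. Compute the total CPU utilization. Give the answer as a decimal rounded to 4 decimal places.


Compute individual utilizations (exact fractions):
  Task 1: C/T = 4/19 (approx. 0.2105)
  Task 2: C/T = 13/43 (approx. 0.3023)
  Task 3: C/T = 2/49 (approx. 0.0408)
  Task 4: C/T = 7/49 = 1/7 (approx. 0.1429)
Total utilization U = 4/19 + 13/43 + 2/49 + 1/7 = 27884/40033
Rounded to 4 decimal places: U = 0.6965
RM (Liu & Layland) bound for 4 tasks = 0.756828; compare with U = 27884/40033 (approx. 0.696525)
U <= bound, so schedulable by RM sufficient condition.

0.6965


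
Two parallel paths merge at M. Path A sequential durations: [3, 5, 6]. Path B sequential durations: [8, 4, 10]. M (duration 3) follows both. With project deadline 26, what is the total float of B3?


Forward pass: ES(B3) = sum of predecessors on chain B = 12
EF = ES + duration = 12 + 10 = 22
Backward pass: LF(M) = deadline = 26; LS(M) = 26 - 3 = 23
LF(B3) = LS(M) - sum(successors on chain B) = 23 - 0 = 23
LS = LF - duration = 23 - 10 = 13
Total float = LS - ES = 13 - 12 = 1

1


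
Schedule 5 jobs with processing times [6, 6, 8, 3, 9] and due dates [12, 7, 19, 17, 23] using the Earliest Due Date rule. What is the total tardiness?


Sort by due date (EDD order): [(6, 7), (6, 12), (3, 17), (8, 19), (9, 23)]
Compute completion times and tardiness:
  Job 1: p=6, d=7, C=6, tardiness=max(0,6-7)=0
  Job 2: p=6, d=12, C=12, tardiness=max(0,12-12)=0
  Job 3: p=3, d=17, C=15, tardiness=max(0,15-17)=0
  Job 4: p=8, d=19, C=23, tardiness=max(0,23-19)=4
  Job 5: p=9, d=23, C=32, tardiness=max(0,32-23)=9
Total tardiness = 13

13


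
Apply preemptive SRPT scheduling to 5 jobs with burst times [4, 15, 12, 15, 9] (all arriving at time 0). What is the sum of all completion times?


Since all jobs arrive at t=0, SRPT equals SPT ordering.
SPT order: [4, 9, 12, 15, 15]
Completion times:
  Job 1: p=4, C=4
  Job 2: p=9, C=13
  Job 3: p=12, C=25
  Job 4: p=15, C=40
  Job 5: p=15, C=55
Total completion time = 4 + 13 + 25 + 40 + 55 = 137

137


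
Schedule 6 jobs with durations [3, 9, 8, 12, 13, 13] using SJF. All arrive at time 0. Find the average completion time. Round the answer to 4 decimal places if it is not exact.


SJF order (ascending): [3, 8, 9, 12, 13, 13]
Completion times:
  Job 1: burst=3, C=3
  Job 2: burst=8, C=11
  Job 3: burst=9, C=20
  Job 4: burst=12, C=32
  Job 5: burst=13, C=45
  Job 6: burst=13, C=58
Average completion = 169/6 = 28.1667

28.1667


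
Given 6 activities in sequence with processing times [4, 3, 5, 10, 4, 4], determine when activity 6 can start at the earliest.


Activity 6 starts after activities 1 through 5 complete.
Predecessor durations: [4, 3, 5, 10, 4]
ES = 4 + 3 + 5 + 10 + 4 = 26

26


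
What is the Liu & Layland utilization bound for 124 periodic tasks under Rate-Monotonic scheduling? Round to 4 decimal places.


Compute 2^(1/124) = 1.0056055492
Subtract 1: 1.0056055492 - 1 = 0.0056055492
Multiply by n: 124 * 0.0056055492 = 0.6950881008
Round to 4 dp: 0.6951

0.6951


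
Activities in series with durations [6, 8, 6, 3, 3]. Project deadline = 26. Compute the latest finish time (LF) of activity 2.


LF(activity 2) = deadline - sum of successor durations
Successors: activities 3 through 5 with durations [6, 3, 3]
Sum of successor durations = 12
LF = 26 - 12 = 14

14


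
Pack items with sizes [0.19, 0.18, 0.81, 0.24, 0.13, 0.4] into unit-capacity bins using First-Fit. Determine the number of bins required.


Place items sequentially using First-Fit:
  Item 0.19 -> new Bin 1
  Item 0.18 -> Bin 1 (now 0.37)
  Item 0.81 -> new Bin 2
  Item 0.24 -> Bin 1 (now 0.61)
  Item 0.13 -> Bin 1 (now 0.74)
  Item 0.4 -> new Bin 3
Total bins used = 3

3


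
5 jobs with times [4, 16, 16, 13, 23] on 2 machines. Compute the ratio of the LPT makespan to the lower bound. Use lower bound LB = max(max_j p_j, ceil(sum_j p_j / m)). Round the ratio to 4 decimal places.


LPT order: [23, 16, 16, 13, 4]
Machine loads after assignment: [36, 36]
LPT makespan = 36
Lower bound = max(max_job, ceil(total/2)) = max(23, 36) = 36
Ratio = 36 / 36 = 1.0

1.0


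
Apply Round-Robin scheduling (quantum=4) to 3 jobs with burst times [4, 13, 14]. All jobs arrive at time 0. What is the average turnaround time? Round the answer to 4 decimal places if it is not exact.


Time quantum = 4
Execution trace:
  J1 runs 4 units, time = 4
  J2 runs 4 units, time = 8
  J3 runs 4 units, time = 12
  J2 runs 4 units, time = 16
  J3 runs 4 units, time = 20
  J2 runs 4 units, time = 24
  J3 runs 4 units, time = 28
  J2 runs 1 units, time = 29
  J3 runs 2 units, time = 31
Finish times: [4, 29, 31]
Average turnaround = 64/3 = 21.3333

21.3333


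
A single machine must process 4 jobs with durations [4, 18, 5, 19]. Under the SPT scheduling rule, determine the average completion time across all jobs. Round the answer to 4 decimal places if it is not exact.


Sort jobs by processing time (SPT order): [4, 5, 18, 19]
Compute completion times sequentially:
  Job 1: processing = 4, completes at 4
  Job 2: processing = 5, completes at 9
  Job 3: processing = 18, completes at 27
  Job 4: processing = 19, completes at 46
Sum of completion times = 86
Average completion time = 86/4 = 21.5

21.5


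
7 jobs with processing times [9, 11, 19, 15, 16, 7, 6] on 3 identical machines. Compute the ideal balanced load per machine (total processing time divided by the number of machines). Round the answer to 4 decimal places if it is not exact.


Total processing time = 9 + 11 + 19 + 15 + 16 + 7 + 6 = 83
Number of machines = 3
Ideal balanced load = 83 / 3 = 27.6667

27.6667


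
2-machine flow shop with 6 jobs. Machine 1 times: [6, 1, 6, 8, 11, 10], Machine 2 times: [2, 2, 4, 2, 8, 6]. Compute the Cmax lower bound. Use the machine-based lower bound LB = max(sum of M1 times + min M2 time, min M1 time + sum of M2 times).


LB1 = sum(M1 times) + min(M2 times) = 42 + 2 = 44
LB2 = min(M1 times) + sum(M2 times) = 1 + 24 = 25
Lower bound = max(LB1, LB2) = max(44, 25) = 44

44


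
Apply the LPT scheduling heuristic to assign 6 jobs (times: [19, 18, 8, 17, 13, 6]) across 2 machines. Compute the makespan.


Sort jobs in decreasing order (LPT): [19, 18, 17, 13, 8, 6]
Assign each job to the least loaded machine:
  Machine 1: jobs [19, 13, 8], load = 40
  Machine 2: jobs [18, 17, 6], load = 41
Makespan = max load = 41

41


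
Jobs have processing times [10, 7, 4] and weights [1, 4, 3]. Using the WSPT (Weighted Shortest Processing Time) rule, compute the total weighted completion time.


Compute p/w ratios and sort ascending (WSPT): [(4, 3), (7, 4), (10, 1)]
Compute weighted completion times:
  Job (p=4,w=3): C=4, w*C=3*4=12
  Job (p=7,w=4): C=11, w*C=4*11=44
  Job (p=10,w=1): C=21, w*C=1*21=21
Total weighted completion time = 77

77


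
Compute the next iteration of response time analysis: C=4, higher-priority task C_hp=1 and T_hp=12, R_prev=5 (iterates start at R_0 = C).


R_next = C + ceil(R_prev / T_hp) * C_hp
ceil(5 / 12) = ceil(0.4167) = 1
Interference = 1 * 1 = 1
R_next = 4 + 1 = 5
R_next = R_prev, so the iteration has converged (response time = 5).

5


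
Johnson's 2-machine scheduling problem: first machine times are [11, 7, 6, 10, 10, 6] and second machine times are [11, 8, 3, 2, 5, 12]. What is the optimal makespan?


Apply Johnson's rule:
  Group 1 (a <= b): [(6, 6, 12), (2, 7, 8), (1, 11, 11)]
  Group 2 (a > b): [(5, 10, 5), (3, 6, 3), (4, 10, 2)]
Optimal job order: [6, 2, 1, 5, 3, 4]
Schedule:
  Job 6: M1 done at 6, M2 done at 18
  Job 2: M1 done at 13, M2 done at 26
  Job 1: M1 done at 24, M2 done at 37
  Job 5: M1 done at 34, M2 done at 42
  Job 3: M1 done at 40, M2 done at 45
  Job 4: M1 done at 50, M2 done at 52
Makespan = 52

52


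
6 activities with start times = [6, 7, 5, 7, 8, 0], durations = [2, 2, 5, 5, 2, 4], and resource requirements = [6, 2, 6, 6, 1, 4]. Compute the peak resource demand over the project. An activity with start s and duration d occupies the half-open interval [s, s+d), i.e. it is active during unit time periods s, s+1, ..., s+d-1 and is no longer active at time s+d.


Each activity i is active on [start_i, start_i + duration_i).
Compute total resource usage per time slot:
  t=0: active resources = [4], total = 4
  t=1: active resources = [4], total = 4
  t=2: active resources = [4], total = 4
  t=3: active resources = [4], total = 4
  t=4: active resources = [], total = 0
  t=5: active resources = [6], total = 6
  t=6: active resources = [6, 6], total = 12
  t=7: active resources = [6, 2, 6, 6], total = 20
  t=8: active resources = [2, 6, 6, 1], total = 15
  t=9: active resources = [6, 6, 1], total = 13
  t=10: active resources = [6], total = 6
  t=11: active resources = [6], total = 6
Peak resource demand = 20

20


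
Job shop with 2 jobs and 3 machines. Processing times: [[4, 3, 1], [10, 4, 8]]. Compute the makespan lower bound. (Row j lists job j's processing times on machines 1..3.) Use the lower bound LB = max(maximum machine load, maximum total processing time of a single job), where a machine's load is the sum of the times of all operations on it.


Machine loads:
  Machine 1: 4 + 10 = 14
  Machine 2: 3 + 4 = 7
  Machine 3: 1 + 8 = 9
Max machine load = 14
Job totals:
  Job 1: 8
  Job 2: 22
Max job total = 22
Lower bound = max(14, 22) = 22

22


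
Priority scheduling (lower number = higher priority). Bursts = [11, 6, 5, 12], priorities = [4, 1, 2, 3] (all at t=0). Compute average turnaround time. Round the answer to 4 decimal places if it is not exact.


Sort by priority (ascending = highest first):
Order: [(1, 6), (2, 5), (3, 12), (4, 11)]
Completion times:
  Priority 1, burst=6, C=6
  Priority 2, burst=5, C=11
  Priority 3, burst=12, C=23
  Priority 4, burst=11, C=34
Average turnaround = 74/4 = 18.5

18.5


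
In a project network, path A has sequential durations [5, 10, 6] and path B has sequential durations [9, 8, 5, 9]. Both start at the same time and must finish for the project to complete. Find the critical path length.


Path A total = 5 + 10 + 6 = 21
Path B total = 9 + 8 + 5 + 9 = 31
Critical path = longest path = max(21, 31) = 31

31


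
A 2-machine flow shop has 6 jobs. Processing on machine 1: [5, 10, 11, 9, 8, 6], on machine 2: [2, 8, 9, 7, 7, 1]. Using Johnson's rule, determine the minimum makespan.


Apply Johnson's rule:
  Group 1 (a <= b): []
  Group 2 (a > b): [(3, 11, 9), (2, 10, 8), (4, 9, 7), (5, 8, 7), (1, 5, 2), (6, 6, 1)]
Optimal job order: [3, 2, 4, 5, 1, 6]
Schedule:
  Job 3: M1 done at 11, M2 done at 20
  Job 2: M1 done at 21, M2 done at 29
  Job 4: M1 done at 30, M2 done at 37
  Job 5: M1 done at 38, M2 done at 45
  Job 1: M1 done at 43, M2 done at 47
  Job 6: M1 done at 49, M2 done at 50
Makespan = 50

50


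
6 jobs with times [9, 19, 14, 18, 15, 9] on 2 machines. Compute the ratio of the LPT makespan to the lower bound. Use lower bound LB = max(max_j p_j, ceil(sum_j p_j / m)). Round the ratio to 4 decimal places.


LPT order: [19, 18, 15, 14, 9, 9]
Machine loads after assignment: [42, 42]
LPT makespan = 42
Lower bound = max(max_job, ceil(total/2)) = max(19, 42) = 42
Ratio = 42 / 42 = 1.0

1.0


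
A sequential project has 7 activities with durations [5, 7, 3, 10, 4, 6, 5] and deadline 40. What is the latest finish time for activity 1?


LF(activity 1) = deadline - sum of successor durations
Successors: activities 2 through 7 with durations [7, 3, 10, 4, 6, 5]
Sum of successor durations = 35
LF = 40 - 35 = 5

5


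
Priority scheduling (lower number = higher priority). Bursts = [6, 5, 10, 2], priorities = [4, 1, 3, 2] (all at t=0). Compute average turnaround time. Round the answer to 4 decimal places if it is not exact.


Sort by priority (ascending = highest first):
Order: [(1, 5), (2, 2), (3, 10), (4, 6)]
Completion times:
  Priority 1, burst=5, C=5
  Priority 2, burst=2, C=7
  Priority 3, burst=10, C=17
  Priority 4, burst=6, C=23
Average turnaround = 52/4 = 13.0

13.0


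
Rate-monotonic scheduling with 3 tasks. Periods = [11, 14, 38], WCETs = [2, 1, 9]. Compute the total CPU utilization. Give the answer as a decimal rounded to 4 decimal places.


Compute individual utilizations (exact fractions):
  Task 1: C/T = 2/11 (approx. 0.1818)
  Task 2: C/T = 1/14 (approx. 0.0714)
  Task 3: C/T = 9/38 (approx. 0.2368)
Total utilization U = 2/11 + 1/14 + 9/38 = 717/1463
Rounded to 4 decimal places: U = 0.4901
RM (Liu & Layland) bound for 3 tasks = 0.779763; compare with U = 717/1463 (approx. 0.490089)
U <= bound, so schedulable by RM sufficient condition.

0.4901


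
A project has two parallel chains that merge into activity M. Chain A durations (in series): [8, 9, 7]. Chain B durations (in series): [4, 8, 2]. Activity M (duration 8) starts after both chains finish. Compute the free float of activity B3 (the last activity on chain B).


ES(B3) = sum of predecessors on chain B = 12
EF(B3) = ES + duration = 12 + 2 = 14
Successor of B3 is M. ES(M) = max(sum(A), sum(B)) = max(24, 14) = 24
Free float = ES(successor) - EF(current) = 24 - 14 = 10

10


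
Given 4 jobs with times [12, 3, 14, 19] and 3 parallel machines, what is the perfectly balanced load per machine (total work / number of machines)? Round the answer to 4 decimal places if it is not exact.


Total processing time = 12 + 3 + 14 + 19 = 48
Number of machines = 3
Ideal balanced load = 48 / 3 = 16.0

16.0


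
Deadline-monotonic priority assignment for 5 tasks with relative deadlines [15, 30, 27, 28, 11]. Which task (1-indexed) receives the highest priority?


Sort tasks by relative deadline (ascending):
  Task 5: deadline = 11
  Task 1: deadline = 15
  Task 3: deadline = 27
  Task 4: deadline = 28
  Task 2: deadline = 30
Priority order (highest first): [5, 1, 3, 4, 2]
Highest priority task = 5

5


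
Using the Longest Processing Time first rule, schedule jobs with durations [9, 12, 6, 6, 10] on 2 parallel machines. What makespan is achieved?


Sort jobs in decreasing order (LPT): [12, 10, 9, 6, 6]
Assign each job to the least loaded machine:
  Machine 1: jobs [12, 6, 6], load = 24
  Machine 2: jobs [10, 9], load = 19
Makespan = max load = 24

24


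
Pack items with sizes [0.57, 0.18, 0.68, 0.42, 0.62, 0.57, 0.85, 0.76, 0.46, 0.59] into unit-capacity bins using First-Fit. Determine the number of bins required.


Place items sequentially using First-Fit:
  Item 0.57 -> new Bin 1
  Item 0.18 -> Bin 1 (now 0.75)
  Item 0.68 -> new Bin 2
  Item 0.42 -> new Bin 3
  Item 0.62 -> new Bin 4
  Item 0.57 -> Bin 3 (now 0.99)
  Item 0.85 -> new Bin 5
  Item 0.76 -> new Bin 6
  Item 0.46 -> new Bin 7
  Item 0.59 -> new Bin 8
Total bins used = 8

8


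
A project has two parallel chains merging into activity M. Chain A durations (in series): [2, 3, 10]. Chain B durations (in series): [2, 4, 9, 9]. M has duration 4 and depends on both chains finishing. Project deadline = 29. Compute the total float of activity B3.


Forward pass: ES(B3) = sum of predecessors on chain B = 6
EF = ES + duration = 6 + 9 = 15
Backward pass: LF(M) = deadline = 29; LS(M) = 29 - 4 = 25
LF(B3) = LS(M) - sum(successors on chain B) = 25 - 9 = 16
LS = LF - duration = 16 - 9 = 7
Total float = LS - ES = 7 - 6 = 1

1


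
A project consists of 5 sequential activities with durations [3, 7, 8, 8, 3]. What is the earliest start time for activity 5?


Activity 5 starts after activities 1 through 4 complete.
Predecessor durations: [3, 7, 8, 8]
ES = 3 + 7 + 8 + 8 = 26

26


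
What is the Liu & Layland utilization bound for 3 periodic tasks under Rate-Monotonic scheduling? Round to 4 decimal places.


Compute 2^(1/3) = 1.2599210499
Subtract 1: 1.2599210499 - 1 = 0.2599210499
Multiply by n: 3 * 0.2599210499 = 0.7797631497
Round to 4 dp: 0.7798

0.7798


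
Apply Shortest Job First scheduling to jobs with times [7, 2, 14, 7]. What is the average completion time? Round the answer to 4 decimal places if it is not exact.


SJF order (ascending): [2, 7, 7, 14]
Completion times:
  Job 1: burst=2, C=2
  Job 2: burst=7, C=9
  Job 3: burst=7, C=16
  Job 4: burst=14, C=30
Average completion = 57/4 = 14.25

14.25


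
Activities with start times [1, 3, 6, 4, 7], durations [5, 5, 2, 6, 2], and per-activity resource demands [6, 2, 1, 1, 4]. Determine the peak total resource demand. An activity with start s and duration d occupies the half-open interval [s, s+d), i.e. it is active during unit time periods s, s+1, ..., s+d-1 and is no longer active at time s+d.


Each activity i is active on [start_i, start_i + duration_i).
Compute total resource usage per time slot:
  t=0: active resources = [], total = 0
  t=1: active resources = [6], total = 6
  t=2: active resources = [6], total = 6
  t=3: active resources = [6, 2], total = 8
  t=4: active resources = [6, 2, 1], total = 9
  t=5: active resources = [6, 2, 1], total = 9
  t=6: active resources = [2, 1, 1], total = 4
  t=7: active resources = [2, 1, 1, 4], total = 8
  t=8: active resources = [1, 4], total = 5
  t=9: active resources = [1], total = 1
Peak resource demand = 9

9


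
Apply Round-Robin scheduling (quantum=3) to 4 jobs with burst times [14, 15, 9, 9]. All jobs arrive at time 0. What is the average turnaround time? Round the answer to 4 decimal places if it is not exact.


Time quantum = 3
Execution trace:
  J1 runs 3 units, time = 3
  J2 runs 3 units, time = 6
  J3 runs 3 units, time = 9
  J4 runs 3 units, time = 12
  J1 runs 3 units, time = 15
  J2 runs 3 units, time = 18
  J3 runs 3 units, time = 21
  J4 runs 3 units, time = 24
  J1 runs 3 units, time = 27
  J2 runs 3 units, time = 30
  J3 runs 3 units, time = 33
  J4 runs 3 units, time = 36
  J1 runs 3 units, time = 39
  J2 runs 3 units, time = 42
  J1 runs 2 units, time = 44
  J2 runs 3 units, time = 47
Finish times: [44, 47, 33, 36]
Average turnaround = 160/4 = 40.0

40.0


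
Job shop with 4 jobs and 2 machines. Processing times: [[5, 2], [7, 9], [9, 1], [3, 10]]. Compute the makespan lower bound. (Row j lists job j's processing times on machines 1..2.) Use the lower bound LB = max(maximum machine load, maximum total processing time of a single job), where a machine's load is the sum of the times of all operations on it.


Machine loads:
  Machine 1: 5 + 7 + 9 + 3 = 24
  Machine 2: 2 + 9 + 1 + 10 = 22
Max machine load = 24
Job totals:
  Job 1: 7
  Job 2: 16
  Job 3: 10
  Job 4: 13
Max job total = 16
Lower bound = max(24, 16) = 24

24


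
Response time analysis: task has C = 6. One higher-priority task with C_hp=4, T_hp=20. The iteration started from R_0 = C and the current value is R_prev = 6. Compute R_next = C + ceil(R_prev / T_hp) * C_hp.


R_next = C + ceil(R_prev / T_hp) * C_hp
ceil(6 / 20) = ceil(0.3) = 1
Interference = 1 * 4 = 4
R_next = 6 + 4 = 10

10


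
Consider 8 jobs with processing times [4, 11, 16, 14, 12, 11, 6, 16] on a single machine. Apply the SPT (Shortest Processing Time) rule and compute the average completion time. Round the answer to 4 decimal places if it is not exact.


Sort jobs by processing time (SPT order): [4, 6, 11, 11, 12, 14, 16, 16]
Compute completion times sequentially:
  Job 1: processing = 4, completes at 4
  Job 2: processing = 6, completes at 10
  Job 3: processing = 11, completes at 21
  Job 4: processing = 11, completes at 32
  Job 5: processing = 12, completes at 44
  Job 6: processing = 14, completes at 58
  Job 7: processing = 16, completes at 74
  Job 8: processing = 16, completes at 90
Sum of completion times = 333
Average completion time = 333/8 = 41.625

41.625


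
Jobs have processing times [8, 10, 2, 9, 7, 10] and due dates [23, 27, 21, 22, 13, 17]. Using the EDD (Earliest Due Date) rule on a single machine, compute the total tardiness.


Sort by due date (EDD order): [(7, 13), (10, 17), (2, 21), (9, 22), (8, 23), (10, 27)]
Compute completion times and tardiness:
  Job 1: p=7, d=13, C=7, tardiness=max(0,7-13)=0
  Job 2: p=10, d=17, C=17, tardiness=max(0,17-17)=0
  Job 3: p=2, d=21, C=19, tardiness=max(0,19-21)=0
  Job 4: p=9, d=22, C=28, tardiness=max(0,28-22)=6
  Job 5: p=8, d=23, C=36, tardiness=max(0,36-23)=13
  Job 6: p=10, d=27, C=46, tardiness=max(0,46-27)=19
Total tardiness = 38

38


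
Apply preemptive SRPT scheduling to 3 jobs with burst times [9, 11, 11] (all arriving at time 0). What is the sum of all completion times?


Since all jobs arrive at t=0, SRPT equals SPT ordering.
SPT order: [9, 11, 11]
Completion times:
  Job 1: p=9, C=9
  Job 2: p=11, C=20
  Job 3: p=11, C=31
Total completion time = 9 + 20 + 31 = 60

60


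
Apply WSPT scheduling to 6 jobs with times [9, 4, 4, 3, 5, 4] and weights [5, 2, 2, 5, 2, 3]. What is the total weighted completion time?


Compute p/w ratios and sort ascending (WSPT): [(3, 5), (4, 3), (9, 5), (4, 2), (4, 2), (5, 2)]
Compute weighted completion times:
  Job (p=3,w=5): C=3, w*C=5*3=15
  Job (p=4,w=3): C=7, w*C=3*7=21
  Job (p=9,w=5): C=16, w*C=5*16=80
  Job (p=4,w=2): C=20, w*C=2*20=40
  Job (p=4,w=2): C=24, w*C=2*24=48
  Job (p=5,w=2): C=29, w*C=2*29=58
Total weighted completion time = 262

262


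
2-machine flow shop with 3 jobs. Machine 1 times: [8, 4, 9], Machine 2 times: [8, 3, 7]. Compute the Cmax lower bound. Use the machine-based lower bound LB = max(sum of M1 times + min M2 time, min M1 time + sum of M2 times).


LB1 = sum(M1 times) + min(M2 times) = 21 + 3 = 24
LB2 = min(M1 times) + sum(M2 times) = 4 + 18 = 22
Lower bound = max(LB1, LB2) = max(24, 22) = 24

24


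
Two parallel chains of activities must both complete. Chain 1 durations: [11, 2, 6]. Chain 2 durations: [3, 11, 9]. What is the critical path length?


Path A total = 11 + 2 + 6 = 19
Path B total = 3 + 11 + 9 = 23
Critical path = longest path = max(19, 23) = 23

23


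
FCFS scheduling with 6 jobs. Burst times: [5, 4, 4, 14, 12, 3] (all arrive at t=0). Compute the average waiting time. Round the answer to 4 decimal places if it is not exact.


FCFS order (as given): [5, 4, 4, 14, 12, 3]
Waiting times:
  Job 1: wait = 0
  Job 2: wait = 5
  Job 3: wait = 9
  Job 4: wait = 13
  Job 5: wait = 27
  Job 6: wait = 39
Sum of waiting times = 93
Average waiting time = 93/6 = 15.5

15.5


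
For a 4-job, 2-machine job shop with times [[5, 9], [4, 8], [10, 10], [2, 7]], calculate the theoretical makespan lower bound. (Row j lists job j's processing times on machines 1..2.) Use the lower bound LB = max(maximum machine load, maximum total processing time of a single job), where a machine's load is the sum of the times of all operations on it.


Machine loads:
  Machine 1: 5 + 4 + 10 + 2 = 21
  Machine 2: 9 + 8 + 10 + 7 = 34
Max machine load = 34
Job totals:
  Job 1: 14
  Job 2: 12
  Job 3: 20
  Job 4: 9
Max job total = 20
Lower bound = max(34, 20) = 34

34


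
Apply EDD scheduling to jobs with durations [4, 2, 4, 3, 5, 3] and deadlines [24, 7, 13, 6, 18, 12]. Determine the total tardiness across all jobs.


Sort by due date (EDD order): [(3, 6), (2, 7), (3, 12), (4, 13), (5, 18), (4, 24)]
Compute completion times and tardiness:
  Job 1: p=3, d=6, C=3, tardiness=max(0,3-6)=0
  Job 2: p=2, d=7, C=5, tardiness=max(0,5-7)=0
  Job 3: p=3, d=12, C=8, tardiness=max(0,8-12)=0
  Job 4: p=4, d=13, C=12, tardiness=max(0,12-13)=0
  Job 5: p=5, d=18, C=17, tardiness=max(0,17-18)=0
  Job 6: p=4, d=24, C=21, tardiness=max(0,21-24)=0
Total tardiness = 0

0


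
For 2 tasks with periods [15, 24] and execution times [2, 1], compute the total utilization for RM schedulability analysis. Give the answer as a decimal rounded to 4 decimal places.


Compute individual utilizations (exact fractions):
  Task 1: C/T = 2/15 (approx. 0.1333)
  Task 2: C/T = 1/24 (approx. 0.0417)
Total utilization U = 2/15 + 1/24 = 7/40
Rounded to 4 decimal places: U = 0.1750
RM (Liu & Layland) bound for 2 tasks = 0.828427; compare with U = 7/40 (approx. 0.175000)
U <= bound, so schedulable by RM sufficient condition.

0.1750


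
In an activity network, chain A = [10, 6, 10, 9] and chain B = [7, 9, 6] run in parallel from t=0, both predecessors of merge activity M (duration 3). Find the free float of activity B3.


ES(B3) = sum of predecessors on chain B = 16
EF(B3) = ES + duration = 16 + 6 = 22
Successor of B3 is M. ES(M) = max(sum(A), sum(B)) = max(35, 22) = 35
Free float = ES(successor) - EF(current) = 35 - 22 = 13

13


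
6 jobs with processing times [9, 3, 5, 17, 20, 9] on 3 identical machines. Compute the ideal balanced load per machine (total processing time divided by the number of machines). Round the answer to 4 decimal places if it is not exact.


Total processing time = 9 + 3 + 5 + 17 + 20 + 9 = 63
Number of machines = 3
Ideal balanced load = 63 / 3 = 21.0

21.0


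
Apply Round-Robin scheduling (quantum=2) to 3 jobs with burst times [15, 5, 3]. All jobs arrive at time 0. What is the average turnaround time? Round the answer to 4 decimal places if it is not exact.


Time quantum = 2
Execution trace:
  J1 runs 2 units, time = 2
  J2 runs 2 units, time = 4
  J3 runs 2 units, time = 6
  J1 runs 2 units, time = 8
  J2 runs 2 units, time = 10
  J3 runs 1 units, time = 11
  J1 runs 2 units, time = 13
  J2 runs 1 units, time = 14
  J1 runs 2 units, time = 16
  J1 runs 2 units, time = 18
  J1 runs 2 units, time = 20
  J1 runs 2 units, time = 22
  J1 runs 1 units, time = 23
Finish times: [23, 14, 11]
Average turnaround = 48/3 = 16.0

16.0


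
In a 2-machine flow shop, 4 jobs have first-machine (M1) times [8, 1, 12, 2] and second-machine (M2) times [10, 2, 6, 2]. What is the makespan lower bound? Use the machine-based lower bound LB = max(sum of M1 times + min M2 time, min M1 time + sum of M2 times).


LB1 = sum(M1 times) + min(M2 times) = 23 + 2 = 25
LB2 = min(M1 times) + sum(M2 times) = 1 + 20 = 21
Lower bound = max(LB1, LB2) = max(25, 21) = 25

25


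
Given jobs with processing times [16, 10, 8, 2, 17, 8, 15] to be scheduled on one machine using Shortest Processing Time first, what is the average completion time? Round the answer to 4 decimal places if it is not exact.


Sort jobs by processing time (SPT order): [2, 8, 8, 10, 15, 16, 17]
Compute completion times sequentially:
  Job 1: processing = 2, completes at 2
  Job 2: processing = 8, completes at 10
  Job 3: processing = 8, completes at 18
  Job 4: processing = 10, completes at 28
  Job 5: processing = 15, completes at 43
  Job 6: processing = 16, completes at 59
  Job 7: processing = 17, completes at 76
Sum of completion times = 236
Average completion time = 236/7 = 33.7143

33.7143


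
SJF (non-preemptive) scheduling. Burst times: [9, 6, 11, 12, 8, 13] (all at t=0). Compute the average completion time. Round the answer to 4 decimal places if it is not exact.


SJF order (ascending): [6, 8, 9, 11, 12, 13]
Completion times:
  Job 1: burst=6, C=6
  Job 2: burst=8, C=14
  Job 3: burst=9, C=23
  Job 4: burst=11, C=34
  Job 5: burst=12, C=46
  Job 6: burst=13, C=59
Average completion = 182/6 = 30.3333

30.3333


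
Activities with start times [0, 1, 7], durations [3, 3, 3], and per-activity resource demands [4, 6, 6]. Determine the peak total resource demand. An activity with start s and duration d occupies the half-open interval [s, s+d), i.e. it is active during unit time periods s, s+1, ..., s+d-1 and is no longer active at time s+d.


Each activity i is active on [start_i, start_i + duration_i).
Compute total resource usage per time slot:
  t=0: active resources = [4], total = 4
  t=1: active resources = [4, 6], total = 10
  t=2: active resources = [4, 6], total = 10
  t=3: active resources = [6], total = 6
  t=4: active resources = [], total = 0
  t=5: active resources = [], total = 0
  t=6: active resources = [], total = 0
  t=7: active resources = [6], total = 6
  t=8: active resources = [6], total = 6
  t=9: active resources = [6], total = 6
Peak resource demand = 10

10


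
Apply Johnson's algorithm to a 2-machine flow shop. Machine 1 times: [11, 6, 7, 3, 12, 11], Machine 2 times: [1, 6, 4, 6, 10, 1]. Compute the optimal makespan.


Apply Johnson's rule:
  Group 1 (a <= b): [(4, 3, 6), (2, 6, 6)]
  Group 2 (a > b): [(5, 12, 10), (3, 7, 4), (1, 11, 1), (6, 11, 1)]
Optimal job order: [4, 2, 5, 3, 1, 6]
Schedule:
  Job 4: M1 done at 3, M2 done at 9
  Job 2: M1 done at 9, M2 done at 15
  Job 5: M1 done at 21, M2 done at 31
  Job 3: M1 done at 28, M2 done at 35
  Job 1: M1 done at 39, M2 done at 40
  Job 6: M1 done at 50, M2 done at 51
Makespan = 51

51


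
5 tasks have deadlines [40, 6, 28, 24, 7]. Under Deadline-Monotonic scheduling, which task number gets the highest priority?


Sort tasks by relative deadline (ascending):
  Task 2: deadline = 6
  Task 5: deadline = 7
  Task 4: deadline = 24
  Task 3: deadline = 28
  Task 1: deadline = 40
Priority order (highest first): [2, 5, 4, 3, 1]
Highest priority task = 2

2


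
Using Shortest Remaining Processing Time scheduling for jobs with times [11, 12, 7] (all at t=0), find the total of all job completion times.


Since all jobs arrive at t=0, SRPT equals SPT ordering.
SPT order: [7, 11, 12]
Completion times:
  Job 1: p=7, C=7
  Job 2: p=11, C=18
  Job 3: p=12, C=30
Total completion time = 7 + 18 + 30 = 55

55


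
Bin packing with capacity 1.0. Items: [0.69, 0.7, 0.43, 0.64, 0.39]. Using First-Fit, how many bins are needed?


Place items sequentially using First-Fit:
  Item 0.69 -> new Bin 1
  Item 0.7 -> new Bin 2
  Item 0.43 -> new Bin 3
  Item 0.64 -> new Bin 4
  Item 0.39 -> Bin 3 (now 0.82)
Total bins used = 4

4


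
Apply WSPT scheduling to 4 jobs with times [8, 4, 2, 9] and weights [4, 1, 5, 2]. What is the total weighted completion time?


Compute p/w ratios and sort ascending (WSPT): [(2, 5), (8, 4), (4, 1), (9, 2)]
Compute weighted completion times:
  Job (p=2,w=5): C=2, w*C=5*2=10
  Job (p=8,w=4): C=10, w*C=4*10=40
  Job (p=4,w=1): C=14, w*C=1*14=14
  Job (p=9,w=2): C=23, w*C=2*23=46
Total weighted completion time = 110

110


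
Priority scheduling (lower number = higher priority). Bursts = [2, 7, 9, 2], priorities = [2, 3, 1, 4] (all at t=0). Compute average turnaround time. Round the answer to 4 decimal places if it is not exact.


Sort by priority (ascending = highest first):
Order: [(1, 9), (2, 2), (3, 7), (4, 2)]
Completion times:
  Priority 1, burst=9, C=9
  Priority 2, burst=2, C=11
  Priority 3, burst=7, C=18
  Priority 4, burst=2, C=20
Average turnaround = 58/4 = 14.5

14.5


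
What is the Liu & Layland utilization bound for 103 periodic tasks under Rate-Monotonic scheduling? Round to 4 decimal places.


Compute 2^(1/103) = 1.0067522788
Subtract 1: 1.0067522788 - 1 = 0.0067522788
Multiply by n: 103 * 0.0067522788 = 0.6954847164
Round to 4 dp: 0.6955

0.6955


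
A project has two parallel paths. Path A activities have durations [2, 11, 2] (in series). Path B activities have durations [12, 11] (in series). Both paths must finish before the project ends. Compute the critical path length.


Path A total = 2 + 11 + 2 = 15
Path B total = 12 + 11 = 23
Critical path = longest path = max(15, 23) = 23

23


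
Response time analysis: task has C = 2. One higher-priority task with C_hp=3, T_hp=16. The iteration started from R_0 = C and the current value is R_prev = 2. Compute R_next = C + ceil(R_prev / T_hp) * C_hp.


R_next = C + ceil(R_prev / T_hp) * C_hp
ceil(2 / 16) = ceil(0.125) = 1
Interference = 1 * 3 = 3
R_next = 2 + 3 = 5

5


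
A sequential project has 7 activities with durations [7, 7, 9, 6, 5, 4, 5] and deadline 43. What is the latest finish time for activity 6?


LF(activity 6) = deadline - sum of successor durations
Successors: activities 7 through 7 with durations [5]
Sum of successor durations = 5
LF = 43 - 5 = 38

38


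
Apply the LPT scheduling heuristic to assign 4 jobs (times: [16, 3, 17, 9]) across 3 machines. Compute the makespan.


Sort jobs in decreasing order (LPT): [17, 16, 9, 3]
Assign each job to the least loaded machine:
  Machine 1: jobs [17], load = 17
  Machine 2: jobs [16], load = 16
  Machine 3: jobs [9, 3], load = 12
Makespan = max load = 17

17


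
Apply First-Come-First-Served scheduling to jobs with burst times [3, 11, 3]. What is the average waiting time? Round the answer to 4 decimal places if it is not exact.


FCFS order (as given): [3, 11, 3]
Waiting times:
  Job 1: wait = 0
  Job 2: wait = 3
  Job 3: wait = 14
Sum of waiting times = 17
Average waiting time = 17/3 = 5.6667

5.6667


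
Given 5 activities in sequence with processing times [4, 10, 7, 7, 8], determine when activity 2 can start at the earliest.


Activity 2 starts after activities 1 through 1 complete.
Predecessor durations: [4]
ES = 4 = 4

4


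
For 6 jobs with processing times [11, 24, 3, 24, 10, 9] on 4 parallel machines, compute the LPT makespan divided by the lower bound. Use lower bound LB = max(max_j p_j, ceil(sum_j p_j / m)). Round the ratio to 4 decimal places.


LPT order: [24, 24, 11, 10, 9, 3]
Machine loads after assignment: [24, 24, 14, 19]
LPT makespan = 24
Lower bound = max(max_job, ceil(total/4)) = max(24, 21) = 24
Ratio = 24 / 24 = 1.0

1.0


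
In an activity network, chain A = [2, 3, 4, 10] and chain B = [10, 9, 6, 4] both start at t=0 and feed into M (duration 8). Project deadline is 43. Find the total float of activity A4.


Forward pass: ES(A4) = sum of predecessors on chain A = 9
EF = ES + duration = 9 + 10 = 19
Backward pass: LF(M) = deadline = 43; LS(M) = 43 - 8 = 35
LF(A4) = LS(M) - sum(successors on chain A) = 35 - 0 = 35
LS = LF - duration = 35 - 10 = 25
Total float = LS - ES = 25 - 9 = 16

16


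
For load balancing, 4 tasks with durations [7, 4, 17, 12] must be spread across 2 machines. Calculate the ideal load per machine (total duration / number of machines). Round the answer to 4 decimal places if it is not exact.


Total processing time = 7 + 4 + 17 + 12 = 40
Number of machines = 2
Ideal balanced load = 40 / 2 = 20.0

20.0


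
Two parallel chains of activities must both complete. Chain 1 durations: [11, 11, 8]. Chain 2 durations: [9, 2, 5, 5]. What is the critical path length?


Path A total = 11 + 11 + 8 = 30
Path B total = 9 + 2 + 5 + 5 = 21
Critical path = longest path = max(30, 21) = 30

30


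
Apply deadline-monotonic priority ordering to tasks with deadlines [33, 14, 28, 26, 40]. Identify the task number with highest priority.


Sort tasks by relative deadline (ascending):
  Task 2: deadline = 14
  Task 4: deadline = 26
  Task 3: deadline = 28
  Task 1: deadline = 33
  Task 5: deadline = 40
Priority order (highest first): [2, 4, 3, 1, 5]
Highest priority task = 2

2


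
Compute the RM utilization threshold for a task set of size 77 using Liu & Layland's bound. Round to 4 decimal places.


Compute 2^(1/77) = 1.0090425505
Subtract 1: 1.0090425505 - 1 = 0.0090425505
Multiply by n: 77 * 0.0090425505 = 0.6962763885
Round to 4 dp: 0.6963

0.6963


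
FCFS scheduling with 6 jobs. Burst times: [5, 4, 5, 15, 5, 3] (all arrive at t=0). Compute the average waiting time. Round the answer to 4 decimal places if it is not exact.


FCFS order (as given): [5, 4, 5, 15, 5, 3]
Waiting times:
  Job 1: wait = 0
  Job 2: wait = 5
  Job 3: wait = 9
  Job 4: wait = 14
  Job 5: wait = 29
  Job 6: wait = 34
Sum of waiting times = 91
Average waiting time = 91/6 = 15.1667

15.1667


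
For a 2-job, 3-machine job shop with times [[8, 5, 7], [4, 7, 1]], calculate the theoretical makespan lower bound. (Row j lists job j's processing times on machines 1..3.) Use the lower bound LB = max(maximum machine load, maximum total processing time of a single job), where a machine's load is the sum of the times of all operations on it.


Machine loads:
  Machine 1: 8 + 4 = 12
  Machine 2: 5 + 7 = 12
  Machine 3: 7 + 1 = 8
Max machine load = 12
Job totals:
  Job 1: 20
  Job 2: 12
Max job total = 20
Lower bound = max(12, 20) = 20

20


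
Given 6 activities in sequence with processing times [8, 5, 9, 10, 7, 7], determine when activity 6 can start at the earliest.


Activity 6 starts after activities 1 through 5 complete.
Predecessor durations: [8, 5, 9, 10, 7]
ES = 8 + 5 + 9 + 10 + 7 = 39

39


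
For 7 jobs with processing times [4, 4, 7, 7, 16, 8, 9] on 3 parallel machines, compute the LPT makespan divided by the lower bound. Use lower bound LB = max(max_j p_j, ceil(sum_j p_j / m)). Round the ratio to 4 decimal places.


LPT order: [16, 9, 8, 7, 7, 4, 4]
Machine loads after assignment: [20, 16, 19]
LPT makespan = 20
Lower bound = max(max_job, ceil(total/3)) = max(16, 19) = 19
Ratio = 20 / 19 = 1.0526

1.0526


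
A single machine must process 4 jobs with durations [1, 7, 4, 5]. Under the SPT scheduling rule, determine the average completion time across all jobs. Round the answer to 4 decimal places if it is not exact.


Sort jobs by processing time (SPT order): [1, 4, 5, 7]
Compute completion times sequentially:
  Job 1: processing = 1, completes at 1
  Job 2: processing = 4, completes at 5
  Job 3: processing = 5, completes at 10
  Job 4: processing = 7, completes at 17
Sum of completion times = 33
Average completion time = 33/4 = 8.25

8.25


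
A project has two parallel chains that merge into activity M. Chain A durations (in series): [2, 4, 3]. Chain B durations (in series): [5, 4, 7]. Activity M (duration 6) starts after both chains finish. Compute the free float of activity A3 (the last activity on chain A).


ES(A3) = sum of predecessors on chain A = 6
EF(A3) = ES + duration = 6 + 3 = 9
Successor of A3 is M. ES(M) = max(sum(A), sum(B)) = max(9, 16) = 16
Free float = ES(successor) - EF(current) = 16 - 9 = 7

7


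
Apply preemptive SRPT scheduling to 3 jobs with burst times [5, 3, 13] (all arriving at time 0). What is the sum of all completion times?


Since all jobs arrive at t=0, SRPT equals SPT ordering.
SPT order: [3, 5, 13]
Completion times:
  Job 1: p=3, C=3
  Job 2: p=5, C=8
  Job 3: p=13, C=21
Total completion time = 3 + 8 + 21 = 32

32


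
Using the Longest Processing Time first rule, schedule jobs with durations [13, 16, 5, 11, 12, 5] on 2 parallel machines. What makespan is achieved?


Sort jobs in decreasing order (LPT): [16, 13, 12, 11, 5, 5]
Assign each job to the least loaded machine:
  Machine 1: jobs [16, 11, 5], load = 32
  Machine 2: jobs [13, 12, 5], load = 30
Makespan = max load = 32

32


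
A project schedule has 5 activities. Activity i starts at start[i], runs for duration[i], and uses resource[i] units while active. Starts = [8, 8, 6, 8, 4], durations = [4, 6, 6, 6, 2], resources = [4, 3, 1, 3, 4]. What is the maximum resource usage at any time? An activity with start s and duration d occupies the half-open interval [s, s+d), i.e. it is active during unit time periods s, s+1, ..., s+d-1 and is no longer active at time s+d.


Each activity i is active on [start_i, start_i + duration_i).
Compute total resource usage per time slot:
  t=0: active resources = [], total = 0
  t=1: active resources = [], total = 0
  t=2: active resources = [], total = 0
  t=3: active resources = [], total = 0
  t=4: active resources = [4], total = 4
  t=5: active resources = [4], total = 4
  t=6: active resources = [1], total = 1
  t=7: active resources = [1], total = 1
  t=8: active resources = [4, 3, 1, 3], total = 11
  t=9: active resources = [4, 3, 1, 3], total = 11
  t=10: active resources = [4, 3, 1, 3], total = 11
  t=11: active resources = [4, 3, 1, 3], total = 11
  t=12: active resources = [3, 3], total = 6
  t=13: active resources = [3, 3], total = 6
Peak resource demand = 11

11
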